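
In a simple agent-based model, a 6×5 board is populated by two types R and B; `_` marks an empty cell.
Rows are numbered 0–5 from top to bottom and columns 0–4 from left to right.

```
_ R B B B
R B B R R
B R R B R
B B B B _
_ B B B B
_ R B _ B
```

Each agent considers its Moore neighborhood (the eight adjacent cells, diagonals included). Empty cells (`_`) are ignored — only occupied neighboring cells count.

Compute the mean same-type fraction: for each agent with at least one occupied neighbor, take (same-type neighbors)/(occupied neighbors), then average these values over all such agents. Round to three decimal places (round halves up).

(0,1)R 1/4
(0,2)B 3/5
(0,3)B 3/5
(0,4)B 1/3
(1,0)R 2/4
(1,1)B 3/7
(1,2)B 4/8
(1,3)R 3/8
(1,4)R 2/5
(2,0)B 3/5
(2,1)R 2/8
(2,2)R 2/8
(2,3)B 3/7
(2,4)R 2/4
(3,0)B 3/4
(3,1)B 5/7
(3,2)B 6/8
(3,3)B 5/7
(4,1)B 5/6
(4,2)B 6/7
(4,3)B 6/6
(4,4)B 3/3
(5,1)R 0/3
(5,2)B 3/4
(5,4)B 2/2
Sum over 25 agents: 1/4 + 3/5 + 3/5 + 1/3 + 2/4 + 3/7 + 4/8 + 3/8 + 2/5 + 3/5 + 2/8 + 2/8 + 3/7 + 2/4 + 3/4 + 5/7 + 6/8 + 5/7 + 5/6 + 6/7 + 6/6 + 3/3 + 0/3 + 3/4 + 2/2 = 12083/840; mean = 12083/840 ÷ 25 = 12083/21000 = 0.575380… → 0.575.

0.575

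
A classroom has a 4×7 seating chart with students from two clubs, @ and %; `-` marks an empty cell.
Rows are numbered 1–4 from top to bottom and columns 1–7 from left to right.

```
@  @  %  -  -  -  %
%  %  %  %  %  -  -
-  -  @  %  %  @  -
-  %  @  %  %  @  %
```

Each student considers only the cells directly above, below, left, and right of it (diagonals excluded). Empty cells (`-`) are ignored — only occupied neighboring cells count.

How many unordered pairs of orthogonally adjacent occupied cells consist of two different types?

Scan each occupied cell's neighbors to the right and below so each pair is counted once.
Row 1: @(1,1)–@(1,2)= @(1,1)–%(2,1)≠ @(1,2)–%(1,3)≠ @(1,2)–%(2,2)≠ %(1,3)–%(2,3)=  → 3/5 unlike.
Row 2: %(2,1)–%(2,2)= %(2,2)–%(2,3)= %(2,3)–%(2,4)= %(2,3)–@(3,3)≠ %(2,4)–%(2,5)= %(2,4)–%(3,4)= %(2,5)–%(3,5)=  → 1/7 unlike.
Row 3: @(3,3)–%(3,4)≠ @(3,3)–@(4,3)= %(3,4)–%(3,5)= %(3,4)–%(4,4)= %(3,5)–@(3,6)≠ %(3,5)–%(4,5)= @(3,6)–@(4,6)=  → 2/7 unlike.
Row 4: %(4,2)–@(4,3)≠ @(4,3)–%(4,4)≠ %(4,4)–%(4,5)= %(4,5)–@(4,6)≠ @(4,6)–%(4,7)≠  → 4/5 unlike.
Total adjacent occupied pairs: 24; unlike-type pairs: 10.

10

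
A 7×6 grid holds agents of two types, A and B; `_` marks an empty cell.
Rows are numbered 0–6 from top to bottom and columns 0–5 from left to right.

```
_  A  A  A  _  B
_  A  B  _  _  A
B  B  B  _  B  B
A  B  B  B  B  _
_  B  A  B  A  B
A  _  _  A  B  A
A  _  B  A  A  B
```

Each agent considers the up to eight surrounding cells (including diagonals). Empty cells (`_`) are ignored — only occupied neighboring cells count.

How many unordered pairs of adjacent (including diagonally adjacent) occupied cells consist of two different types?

Scan each occupied cell's neighbors to the right and below (and the two forward diagonals) so each pair is counted once.
From row 0: 4 unlike of 8 pairs (running 4/8).
From row 1: 6 unlike of 8 pairs (running 10/16).
From row 2: 2 unlike of 14 pairs (running 12/30).
From row 3: 7 unlike of 16 pairs (running 19/46).
From row 4: 8 unlike of 13 pairs (running 27/59).
From row 5: 6 unlike of 11 pairs (running 33/70).
From row 6: 2 unlike of 3 pairs (running 35/73).
Total adjacent occupied pairs: 73; unlike-type pairs: 35.

35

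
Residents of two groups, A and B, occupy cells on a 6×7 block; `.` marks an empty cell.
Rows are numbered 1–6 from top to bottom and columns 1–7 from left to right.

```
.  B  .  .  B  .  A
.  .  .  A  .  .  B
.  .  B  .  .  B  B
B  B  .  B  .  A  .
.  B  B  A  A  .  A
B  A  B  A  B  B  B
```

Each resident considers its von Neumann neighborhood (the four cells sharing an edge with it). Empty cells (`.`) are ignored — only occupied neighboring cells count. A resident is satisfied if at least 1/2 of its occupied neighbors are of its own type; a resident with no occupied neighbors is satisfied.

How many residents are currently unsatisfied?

(1,2)B 0/0 ✓
(1,5)B 0/0 ✓
(1,7)A 0/1 ✗
(2,4)A 0/0 ✓
(2,7)B 1/2 ✓
(3,3)B 0/0 ✓
(3,6)B 1/2 ✓
(3,7)B 2/2 ✓
(4,1)B 1/1 ✓
(4,2)B 2/2 ✓
(4,4)B 0/1 ✗
(4,6)A 0/1 ✗
(5,2)B 2/3 ✓
(5,3)B 2/3 ✓
(5,4)A 2/4 ✓
(5,5)A 1/2 ✓
(5,7)A 0/1 ✗
(6,1)B 0/1 ✗
(6,2)A 0/3 ✗
(6,3)B 1/3 ✗
(6,4)A 1/3 ✗
(6,5)B 1/3 ✗
(6,6)B 2/2 ✓
(6,7)B 1/2 ✓
Unsatisfied: (1,7), (4,4), (4,6), (5,7), (6,1), (6,2), (6,3), (6,4), (6,5) — 9 in total.

9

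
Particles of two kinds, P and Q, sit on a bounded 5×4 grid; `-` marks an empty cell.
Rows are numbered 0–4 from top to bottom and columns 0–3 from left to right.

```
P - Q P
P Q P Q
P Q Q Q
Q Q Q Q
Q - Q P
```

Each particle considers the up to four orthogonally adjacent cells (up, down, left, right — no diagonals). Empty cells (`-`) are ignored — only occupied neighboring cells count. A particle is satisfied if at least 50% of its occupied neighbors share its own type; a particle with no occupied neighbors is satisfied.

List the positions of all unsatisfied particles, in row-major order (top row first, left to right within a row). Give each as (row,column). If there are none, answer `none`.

(0,2), (0,3), (1,1), (1,2), (1,3), (2,0), (4,3)

Row 0: (0,0)P 1/1 ok · (0,2)Q 0/2 unhappy · (0,3)P 0/2 unhappy
Row 1: (1,0)P 2/3 ok · (1,1)Q 1/3 unhappy · (1,2)P 0/4 unhappy · (1,3)Q 1/3 unhappy
Row 2: (2,0)P 1/3 unhappy · (2,1)Q 3/4 ok · (2,2)Q 3/4 ok · (2,3)Q 3/3 ok
Row 3: (3,0)Q 2/3 ok · (3,1)Q 3/3 ok · (3,2)Q 4/4 ok · (3,3)Q 2/3 ok
Row 4: (4,0)Q 1/1 ok · (4,2)Q 1/2 ok · (4,3)P 0/2 unhappy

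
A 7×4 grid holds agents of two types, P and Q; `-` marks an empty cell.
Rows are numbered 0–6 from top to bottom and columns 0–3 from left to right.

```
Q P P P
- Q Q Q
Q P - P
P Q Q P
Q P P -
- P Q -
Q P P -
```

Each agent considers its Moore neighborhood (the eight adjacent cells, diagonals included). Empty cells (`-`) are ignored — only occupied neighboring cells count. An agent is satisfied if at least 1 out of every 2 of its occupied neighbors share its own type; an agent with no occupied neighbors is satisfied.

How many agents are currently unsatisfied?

14

(0,0)Q 1/2 satisfied
(0,1)P 1/4 not
(0,2)P 2/5 not
(0,3)P 1/3 not
(1,1)Q 3/6 satisfied
(1,2)Q 2/7 not
(1,3)Q 1/4 not
(2,0)Q 2/4 satisfied
(2,1)P 1/6 not
(2,3)P 1/4 not
(3,0)P 2/5 not
(3,1)Q 3/7 not
(3,2)Q 1/6 not
(3,3)P 2/3 satisfied
(4,0)Q 1/4 not
(4,1)P 3/7 not
(4,2)P 3/6 satisfied
(5,1)P 4/7 satisfied
(5,2)Q 0/5 not
(6,0)Q 0/2 not
(6,1)P 2/4 satisfied
(6,2)P 2/3 satisfied
Unsatisfied: (0,1), (0,2), (0,3), (1,2), (1,3), (2,1), (2,3), (3,0), (3,1), (3,2), (4,0), (4,1), (5,2), (6,0) — 14 in total.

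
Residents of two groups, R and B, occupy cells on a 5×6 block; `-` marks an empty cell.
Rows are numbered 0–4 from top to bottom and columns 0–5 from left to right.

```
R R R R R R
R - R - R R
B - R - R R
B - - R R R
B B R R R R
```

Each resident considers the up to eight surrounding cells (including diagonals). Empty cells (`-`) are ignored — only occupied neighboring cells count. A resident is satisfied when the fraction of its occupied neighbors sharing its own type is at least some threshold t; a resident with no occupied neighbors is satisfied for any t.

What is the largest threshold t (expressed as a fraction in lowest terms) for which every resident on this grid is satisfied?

1/2

Row 0: (0,0)R 2/2 · (0,1)R 4/4 · (0,2)R 3/3 · (0,3)R 4/4 · (0,4)R 4/4 · (0,5)R 3/3
Row 1: (1,0)R 2/3 · (1,2)R 4/4 · (1,4)R 6/6 · (1,5)R 5/5
Row 2: (2,0)B 1/2 · (2,2)R 2/2 · (2,4)R 6/6 · (2,5)R 5/5
Row 3: (3,0)B 3/3 · (3,3)R 6/6 · (3,4)R 7/7 · (3,5)R 5/5
Row 4: (4,0)B 2/2 · (4,1)B 2/3 · (4,2)R 2/3 · (4,3)R 4/4 · (4,4)R 5/5 · (4,5)R 3/3
The smallest same-type fraction is 1/2 at (2,0), which reduces to 1/2. Any threshold above that leaves this resident unsatisfied.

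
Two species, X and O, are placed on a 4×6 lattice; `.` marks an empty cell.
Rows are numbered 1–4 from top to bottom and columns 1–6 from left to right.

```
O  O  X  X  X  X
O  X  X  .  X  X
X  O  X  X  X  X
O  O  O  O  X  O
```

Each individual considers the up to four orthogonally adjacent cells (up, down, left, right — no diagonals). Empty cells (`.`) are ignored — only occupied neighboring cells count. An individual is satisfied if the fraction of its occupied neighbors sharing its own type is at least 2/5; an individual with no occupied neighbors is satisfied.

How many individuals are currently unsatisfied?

Row 1: (1,1)O 2/2 satisfied · (1,2)O 1/3 not · (1,3)X 2/3 satisfied · (1,4)X 2/2 satisfied · (1,5)X 3/3 satisfied · (1,6)X 2/2 satisfied
Row 2: (2,1)O 1/3 not · (2,2)X 1/4 not · (2,3)X 3/3 satisfied · (2,5)X 3/3 satisfied · (2,6)X 3/3 satisfied
Row 3: (3,1)X 0/3 not · (3,2)O 1/4 not · (3,3)X 2/4 satisfied · (3,4)X 2/3 satisfied · (3,5)X 4/4 satisfied · (3,6)X 2/3 satisfied
Row 4: (4,1)O 1/2 satisfied · (4,2)O 3/3 satisfied · (4,3)O 2/3 satisfied · (4,4)O 1/3 not · (4,5)X 1/3 not · (4,6)O 0/2 not
Unsatisfied: (1,2), (2,1), (2,2), (3,1), (3,2), (4,4), (4,5), (4,6) — 8 in total.

8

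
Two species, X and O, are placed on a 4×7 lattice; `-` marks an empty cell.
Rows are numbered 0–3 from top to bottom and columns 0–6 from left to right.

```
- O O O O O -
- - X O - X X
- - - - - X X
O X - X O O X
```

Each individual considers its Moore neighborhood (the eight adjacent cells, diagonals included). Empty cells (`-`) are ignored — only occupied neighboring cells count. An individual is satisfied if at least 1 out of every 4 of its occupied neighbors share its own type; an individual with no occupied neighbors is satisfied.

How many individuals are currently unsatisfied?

(0,1)O 1/2 ✓
(0,2)O 3/4 ✓
(0,3)O 3/4 ✓
(0,4)O 3/4 ✓
(0,5)O 1/3 ✓
(1,2)X 0/4 ✗
(1,3)O 3/4 ✓
(1,5)X 3/5 ✓
(1,6)X 3/4 ✓
(2,5)X 4/6 ✓
(2,6)X 4/5 ✓
(3,0)O 0/1 ✗
(3,1)X 0/1 ✗
(3,3)X 0/1 ✗
(3,4)O 1/3 ✓
(3,5)O 1/4 ✓
(3,6)X 2/3 ✓
Unsatisfied: (1,2), (3,0), (3,1), (3,3) — 4 in total.

4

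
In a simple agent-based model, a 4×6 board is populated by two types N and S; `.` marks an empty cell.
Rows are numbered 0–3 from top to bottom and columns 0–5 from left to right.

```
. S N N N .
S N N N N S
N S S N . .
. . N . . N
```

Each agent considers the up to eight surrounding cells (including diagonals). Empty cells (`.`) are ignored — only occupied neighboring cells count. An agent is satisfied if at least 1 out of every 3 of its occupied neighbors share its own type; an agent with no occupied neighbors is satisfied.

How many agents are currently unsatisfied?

Row 0: (0,1)S 1/4 ✗ · (0,2)N 4/5 ✓ · (0,3)N 5/5 ✓ · (0,4)N 3/4 ✓
Row 1: (1,0)S 2/4 ✓ · (1,1)N 3/7 ✓ · (1,2)N 5/8 ✓ · (1,3)N 6/7 ✓ · (1,4)N 4/5 ✓ · (1,5)S 0/2 ✗
Row 2: (2,0)N 1/3 ✓ · (2,1)S 2/6 ✓ · (2,2)S 1/6 ✗ · (2,3)N 4/5 ✓
Row 3: (3,2)N 1/3 ✓ · (3,5)N 0/0 ✓
Unsatisfied: (0,1), (1,5), (2,2) — 3 in total.

3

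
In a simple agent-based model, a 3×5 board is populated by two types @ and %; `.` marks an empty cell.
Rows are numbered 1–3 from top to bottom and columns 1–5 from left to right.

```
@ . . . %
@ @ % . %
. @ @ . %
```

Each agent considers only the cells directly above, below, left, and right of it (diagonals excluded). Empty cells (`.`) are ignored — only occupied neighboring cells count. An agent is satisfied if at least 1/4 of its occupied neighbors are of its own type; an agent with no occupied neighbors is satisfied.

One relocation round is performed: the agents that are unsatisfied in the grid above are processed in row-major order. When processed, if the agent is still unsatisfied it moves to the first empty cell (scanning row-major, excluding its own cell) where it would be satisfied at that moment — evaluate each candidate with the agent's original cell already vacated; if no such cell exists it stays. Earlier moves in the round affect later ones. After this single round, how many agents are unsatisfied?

Initially unsatisfied (in order): (2,3).
  (2,3) → (1,3).
Resulting grid:
@ . % . %
@ @ . . %
. @ @ . %
All satisfied now.

0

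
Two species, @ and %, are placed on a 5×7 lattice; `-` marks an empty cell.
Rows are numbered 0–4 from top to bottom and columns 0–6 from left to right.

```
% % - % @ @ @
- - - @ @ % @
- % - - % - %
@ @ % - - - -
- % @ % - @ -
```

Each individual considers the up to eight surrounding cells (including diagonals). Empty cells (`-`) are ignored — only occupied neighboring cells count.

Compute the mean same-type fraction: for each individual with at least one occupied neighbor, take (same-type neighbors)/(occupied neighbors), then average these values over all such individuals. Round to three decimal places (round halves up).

Row 0: (0,0)% 1/1 · (0,1)% 1/1 · (0,3)% 0/3 · (0,4)@ 3/5 · (0,5)@ 4/5 · (0,6)@ 2/3
Row 1: (1,3)@ 2/4 · (1,4)@ 3/6 · (1,5)% 2/7 · (1,6)@ 2/4
Row 2: (2,1)% 1/3 · (2,4)% 1/3 · (2,6)% 1/2
Row 3: (3,0)@ 1/3 · (3,1)@ 2/5 · (3,2)% 3/5
Row 4: (4,1)% 1/4 · (4,2)@ 1/4 · (4,3)% 1/2 · (4,5)@ — no occupied neighbors
Sum over 19 individuals: 1/1 + 1/1 + 0/3 + 3/5 + 4/5 + 2/3 + 2/4 + 3/6 + 2/7 + 2/4 + 1/3 + 1/3 + 1/2 + 1/3 + 2/5 + 3/5 + 1/4 + 1/4 + 1/2 = 982/105; mean = 982/105 ÷ 19 = 982/1995 = 0.492230… → 0.492.

0.492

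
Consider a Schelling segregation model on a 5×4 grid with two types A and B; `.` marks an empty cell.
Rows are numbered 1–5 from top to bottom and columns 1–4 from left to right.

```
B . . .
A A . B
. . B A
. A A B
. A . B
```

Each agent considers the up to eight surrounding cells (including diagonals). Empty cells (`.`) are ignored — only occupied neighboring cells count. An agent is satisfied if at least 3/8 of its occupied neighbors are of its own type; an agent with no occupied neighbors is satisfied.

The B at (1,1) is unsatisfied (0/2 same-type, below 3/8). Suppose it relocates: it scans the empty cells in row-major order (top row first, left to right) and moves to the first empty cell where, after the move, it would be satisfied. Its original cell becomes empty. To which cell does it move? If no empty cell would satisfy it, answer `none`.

(1,3)

Vacating (1,1). Empty cells in order:
  (1,2): 0/2 same-type → still unsatisfied.
  (1,3): 1/2 same-type → satisfied — stop here.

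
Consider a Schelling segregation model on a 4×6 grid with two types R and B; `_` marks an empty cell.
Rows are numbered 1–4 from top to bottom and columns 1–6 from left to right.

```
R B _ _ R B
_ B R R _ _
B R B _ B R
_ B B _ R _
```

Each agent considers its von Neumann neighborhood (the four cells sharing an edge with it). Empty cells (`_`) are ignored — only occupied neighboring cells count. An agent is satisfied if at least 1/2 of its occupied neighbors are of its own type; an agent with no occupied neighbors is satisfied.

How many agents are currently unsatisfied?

11

(1,1)R 0/1 unhappy
(1,2)B 1/2 ok
(1,5)R 0/1 unhappy
(1,6)B 0/1 unhappy
(2,2)B 1/3 unhappy
(2,3)R 1/3 unhappy
(2,4)R 1/1 ok
(3,1)B 0/1 unhappy
(3,2)R 0/4 unhappy
(3,3)B 1/3 unhappy
(3,5)B 0/2 unhappy
(3,6)R 0/1 unhappy
(4,2)B 1/2 ok
(4,3)B 2/2 ok
(4,5)R 0/1 unhappy
Unsatisfied: (1,1), (1,5), (1,6), (2,2), (2,3), (3,1), (3,2), (3,3), (3,5), (3,6), (4,5) — 11 in total.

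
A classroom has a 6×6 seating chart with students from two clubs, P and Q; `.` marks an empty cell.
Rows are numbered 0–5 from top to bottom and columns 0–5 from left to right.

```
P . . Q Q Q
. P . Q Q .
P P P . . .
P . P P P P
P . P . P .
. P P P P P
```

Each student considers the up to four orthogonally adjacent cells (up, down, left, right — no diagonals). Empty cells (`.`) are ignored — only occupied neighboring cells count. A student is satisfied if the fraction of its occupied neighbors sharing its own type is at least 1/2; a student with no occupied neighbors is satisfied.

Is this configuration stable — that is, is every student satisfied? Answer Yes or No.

Yes

Row 0: (0,0)P 0/0 ok · (0,3)Q 2/2 ok · (0,4)Q 3/3 ok · (0,5)Q 1/1 ok
Row 1: (1,1)P 1/1 ok · (1,3)Q 2/2 ok · (1,4)Q 2/2 ok
Row 2: (2,0)P 2/2 ok · (2,1)P 3/3 ok · (2,2)P 2/2 ok
Row 3: (3,0)P 2/2 ok · (3,2)P 3/3 ok · (3,3)P 2/2 ok · (3,4)P 3/3 ok · (3,5)P 1/1 ok
Row 4: (4,0)P 1/1 ok · (4,2)P 2/2 ok · (4,4)P 2/2 ok
Row 5: (5,1)P 1/1 ok · (5,2)P 3/3 ok · (5,3)P 2/2 ok · (5,4)P 3/3 ok · (5,5)P 1/1 ok
All meet the threshold, so the configuration is stable.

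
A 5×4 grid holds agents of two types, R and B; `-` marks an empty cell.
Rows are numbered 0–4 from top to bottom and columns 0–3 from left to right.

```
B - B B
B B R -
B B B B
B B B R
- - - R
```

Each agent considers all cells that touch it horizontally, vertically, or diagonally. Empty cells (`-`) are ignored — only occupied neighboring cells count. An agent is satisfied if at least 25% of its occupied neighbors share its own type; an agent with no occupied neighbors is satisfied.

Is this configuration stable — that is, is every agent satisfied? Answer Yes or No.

No

(0,0)B 2/2 satisfied
(0,2)B 2/3 satisfied
(0,3)B 1/2 satisfied
(1,0)B 4/4 satisfied
(1,1)B 6/7 satisfied
(1,2)R 0/6 not
(2,0)B 5/5 satisfied
(2,1)B 7/8 satisfied
(2,2)B 5/7 satisfied
(2,3)B 2/4 satisfied
(3,0)B 3/3 satisfied
(3,1)B 5/5 satisfied
(3,2)B 4/6 satisfied
(3,3)R 1/4 satisfied
(4,3)R 1/2 satisfied
For instance (1,2) has only 0/6 same-type neighbors, below 1/4.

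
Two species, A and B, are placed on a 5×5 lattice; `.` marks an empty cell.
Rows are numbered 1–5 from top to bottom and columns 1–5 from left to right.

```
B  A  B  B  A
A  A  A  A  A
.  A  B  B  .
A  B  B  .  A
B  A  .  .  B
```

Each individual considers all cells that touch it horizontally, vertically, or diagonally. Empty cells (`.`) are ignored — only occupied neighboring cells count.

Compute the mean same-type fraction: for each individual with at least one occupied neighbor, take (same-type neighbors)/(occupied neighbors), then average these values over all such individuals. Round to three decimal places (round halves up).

Row 1: (1,1)B 0/3 · (1,2)A 3/5 · (1,3)B 1/5 · (1,4)B 1/5 · (1,5)A 2/3
Row 2: (2,1)A 3/4 · (2,2)A 4/7 · (2,3)A 4/8 · (2,4)A 3/7 · (2,5)A 2/4
Row 3: (3,2)A 4/7 · (3,3)B 3/7 · (3,4)B 2/6
Row 4: (4,1)A 2/4 · (4,2)B 3/6 · (4,3)B 3/5 · (4,5)A 0/2
Row 5: (5,1)B 1/3 · (5,2)A 1/4 · (5,5)B 0/1
Sum over 20 individuals: 0/3 + 3/5 + 1/5 + 1/5 + 2/3 + 3/4 + 4/7 + 4/8 + 3/7 + 2/4 + 4/7 + 3/7 + 2/6 + 2/4 + 3/6 + 3/5 + 0/2 + 1/3 + 1/4 + 0/1 = 119/15; mean = 119/15 ÷ 20 = 119/300 = 0.396666… → 0.397.

0.397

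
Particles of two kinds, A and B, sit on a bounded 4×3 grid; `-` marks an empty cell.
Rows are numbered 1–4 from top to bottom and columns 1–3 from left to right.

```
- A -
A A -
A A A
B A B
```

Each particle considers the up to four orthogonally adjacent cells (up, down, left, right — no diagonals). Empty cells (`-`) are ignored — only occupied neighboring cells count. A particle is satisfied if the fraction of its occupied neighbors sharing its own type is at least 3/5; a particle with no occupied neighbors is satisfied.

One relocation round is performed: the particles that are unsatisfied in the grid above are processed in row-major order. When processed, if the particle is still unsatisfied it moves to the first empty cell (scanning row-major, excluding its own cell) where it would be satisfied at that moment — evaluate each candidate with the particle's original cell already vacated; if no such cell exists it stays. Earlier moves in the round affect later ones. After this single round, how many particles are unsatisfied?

Initially unsatisfied (in order): (3,3), (4,1), (4,2), (4,3).
  (3,3) → (1,1).
  (4,1): no empty cell satisfies it; stays.
  (4,2) → (1,3).
  (4,3): now satisfied by earlier moves; stays.
Resulting grid:
A A A
A A -
A A -
B - B
Unsatisfied now: (4,1).

1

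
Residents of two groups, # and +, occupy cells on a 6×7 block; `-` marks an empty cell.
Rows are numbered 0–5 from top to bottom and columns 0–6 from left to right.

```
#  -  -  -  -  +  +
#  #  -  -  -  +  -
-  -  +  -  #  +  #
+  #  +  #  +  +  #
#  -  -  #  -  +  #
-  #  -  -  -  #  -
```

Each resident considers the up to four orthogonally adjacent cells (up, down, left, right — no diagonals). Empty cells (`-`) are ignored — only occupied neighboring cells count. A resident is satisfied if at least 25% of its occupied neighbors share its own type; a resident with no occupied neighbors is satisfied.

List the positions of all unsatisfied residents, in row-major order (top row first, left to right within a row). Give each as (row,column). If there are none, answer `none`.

Row 0: (0,0)# 1/1 ok · (0,5)+ 2/2 ok · (0,6)+ 1/1 ok
Row 1: (1,0)# 2/2 ok · (1,1)# 1/1 ok · (1,5)+ 2/2 ok
Row 2: (2,2)+ 1/1 ok · (2,4)# 0/2 unhappy · (2,5)+ 2/4 ok · (2,6)# 1/2 ok
Row 3: (3,0)+ 0/2 unhappy · (3,1)# 0/2 unhappy · (3,2)+ 1/3 ok · (3,3)# 1/3 ok · (3,4)+ 1/3 ok · (3,5)+ 3/4 ok · (3,6)# 2/3 ok
Row 4: (4,0)# 0/1 unhappy · (4,3)# 1/1 ok · (4,5)+ 1/3 ok · (4,6)# 1/2 ok
Row 5: (5,1)# 0/0 ok · (5,5)# 0/1 unhappy

(2,4), (3,0), (3,1), (4,0), (5,5)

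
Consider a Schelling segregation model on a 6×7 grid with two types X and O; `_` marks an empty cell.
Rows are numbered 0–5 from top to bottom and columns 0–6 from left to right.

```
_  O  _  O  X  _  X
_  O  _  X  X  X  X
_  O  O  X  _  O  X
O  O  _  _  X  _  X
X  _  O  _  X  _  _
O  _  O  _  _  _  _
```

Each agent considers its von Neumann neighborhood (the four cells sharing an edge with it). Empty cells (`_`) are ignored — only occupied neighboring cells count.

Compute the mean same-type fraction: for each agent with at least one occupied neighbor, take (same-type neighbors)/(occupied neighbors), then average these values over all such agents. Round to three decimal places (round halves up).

0.696

Row 0: (0,1)O 1/1 · (0,3)O 0/2 · (0,4)X 1/2 · (0,6)X 1/1
Row 1: (1,1)O 2/2 · (1,3)X 2/3 · (1,4)X 3/3 · (1,5)X 2/3 · (1,6)X 3/3
Row 2: (2,1)O 3/3 · (2,2)O 1/2 · (2,3)X 1/2 · (2,5)O 0/2 · (2,6)X 2/3
Row 3: (3,0)O 1/2 · (3,1)O 2/2 · (3,4)X 1/1 · (3,6)X 1/1
Row 4: (4,0)X 0/2 · (4,2)O 1/1 · (4,4)X 1/1
Row 5: (5,0)O 0/1 · (5,2)O 1/1
Sum over 23 agents: 1/1 + 0/2 + 1/2 + 1/1 + 2/2 + 2/3 + 3/3 + 2/3 + 3/3 + 3/3 + 1/2 + 1/2 + 0/2 + 2/3 + 1/2 + 2/2 + 1/1 + 1/1 + 0/2 + 1/1 + 1/1 + 0/1 + 1/1 = 16; mean = 16 ÷ 23 = 16/23 = 0.695652… → 0.696.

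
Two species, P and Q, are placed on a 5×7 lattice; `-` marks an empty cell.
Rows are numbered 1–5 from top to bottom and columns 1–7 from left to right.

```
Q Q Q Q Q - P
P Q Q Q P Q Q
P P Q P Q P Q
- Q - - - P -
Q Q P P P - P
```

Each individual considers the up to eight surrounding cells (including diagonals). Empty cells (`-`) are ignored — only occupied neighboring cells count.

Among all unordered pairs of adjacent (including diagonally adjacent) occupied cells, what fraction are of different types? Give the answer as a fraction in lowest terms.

Scan each occupied cell's neighbors to the right and below (and the two forward diagonals) so each pair is counted once.
From row 1: 6 unlike of 20 pairs (running 6/20).
From row 2: 11 unlike of 25 pairs (running 17/45).
From row 3: 9 unlike of 12 pairs (running 26/57).
From row 4: 1 unlike of 5 pairs (running 27/62).
From row 5: 1 unlike of 4 pairs (running 28/66).
Total adjacent occupied pairs: 66; unlike-type pairs: 28.
28/66 reduces to 14/33.

14/33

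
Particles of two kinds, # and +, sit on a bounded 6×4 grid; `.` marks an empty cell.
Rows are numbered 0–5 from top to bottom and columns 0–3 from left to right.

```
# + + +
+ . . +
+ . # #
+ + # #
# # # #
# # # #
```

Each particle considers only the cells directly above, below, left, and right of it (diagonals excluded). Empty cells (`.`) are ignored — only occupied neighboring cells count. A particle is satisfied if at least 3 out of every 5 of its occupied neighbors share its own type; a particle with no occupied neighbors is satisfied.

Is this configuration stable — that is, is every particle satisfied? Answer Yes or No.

(0,0)# 0/2 unhappy
(0,1)+ 1/2 unhappy
(0,2)+ 2/2 ok
(0,3)+ 2/2 ok
(1,0)+ 1/2 unhappy
(1,3)+ 1/2 unhappy
(2,0)+ 2/2 ok
(2,2)# 2/2 ok
(2,3)# 2/3 ok
(3,0)+ 2/3 ok
(3,1)+ 1/3 unhappy
(3,2)# 3/4 ok
(3,3)# 3/3 ok
(4,0)# 2/3 ok
(4,1)# 3/4 ok
(4,2)# 4/4 ok
(4,3)# 3/3 ok
(5,0)# 2/2 ok
(5,1)# 3/3 ok
(5,2)# 3/3 ok
(5,3)# 2/2 ok
For instance (0,0) has only 0/2 same-type neighbors, below 3/5.

No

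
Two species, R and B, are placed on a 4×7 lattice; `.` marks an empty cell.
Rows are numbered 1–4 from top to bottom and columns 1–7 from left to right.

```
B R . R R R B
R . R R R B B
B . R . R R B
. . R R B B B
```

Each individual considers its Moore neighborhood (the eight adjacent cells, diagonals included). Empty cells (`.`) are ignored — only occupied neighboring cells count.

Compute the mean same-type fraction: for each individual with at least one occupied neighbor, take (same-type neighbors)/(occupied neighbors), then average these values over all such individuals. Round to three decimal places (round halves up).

Row 1: (1,1)B 0/2 · (1,2)R 2/3 · (1,4)R 4/4 · (1,5)R 4/5 · (1,6)R 2/5 · (1,7)B 2/3
Row 2: (2,1)R 1/3 · (2,3)R 4/4 · (2,4)R 6/6 · (2,5)R 6/7 · (2,6)B 3/8 · (2,7)B 3/5
Row 3: (3,1)B 0/1 · (3,3)R 4/4 · (3,5)R 4/7 · (3,6)R 2/8 · (3,7)B 4/5
Row 4: (4,3)R 2/2 · (4,4)R 3/4 · (4,5)B 1/4 · (4,6)B 3/5 · (4,7)B 2/3
Sum over 22 individuals: 0/2 + 2/3 + 4/4 + 4/5 + 2/5 + 2/3 + 1/3 + 4/4 + 6/6 + 6/7 + 3/8 + 3/5 + 0/1 + 4/4 + 4/7 + 2/8 + 4/5 + 2/2 + 3/4 + 1/4 + 3/5 + 2/3 = 11413/840; mean = 11413/840 ÷ 22 = 11413/18480 = 0.617586… → 0.618.

0.618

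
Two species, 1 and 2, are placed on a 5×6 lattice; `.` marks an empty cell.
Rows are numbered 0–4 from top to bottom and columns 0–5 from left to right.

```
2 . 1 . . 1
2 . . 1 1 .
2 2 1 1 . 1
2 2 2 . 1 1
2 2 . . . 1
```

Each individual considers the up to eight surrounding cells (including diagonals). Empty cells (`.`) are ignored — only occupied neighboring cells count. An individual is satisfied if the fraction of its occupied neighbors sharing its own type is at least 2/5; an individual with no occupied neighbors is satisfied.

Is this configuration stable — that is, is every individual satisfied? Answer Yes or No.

Yes

(0,0)2 1/1 satisfied
(0,2)1 1/1 satisfied
(0,5)1 1/1 satisfied
(1,0)2 3/3 satisfied
(1,3)1 4/4 satisfied
(1,4)1 4/4 satisfied
(2,0)2 4/4 satisfied
(2,1)2 5/6 satisfied
(2,2)1 2/5 satisfied
(2,3)1 4/5 satisfied
(2,5)1 3/3 satisfied
(3,0)2 5/5 satisfied
(3,1)2 6/7 satisfied
(3,2)2 3/5 satisfied
(3,4)1 4/4 satisfied
(3,5)1 3/3 satisfied
(4,0)2 3/3 satisfied
(4,1)2 4/4 satisfied
(4,5)1 2/2 satisfied
All meet the threshold, so the configuration is stable.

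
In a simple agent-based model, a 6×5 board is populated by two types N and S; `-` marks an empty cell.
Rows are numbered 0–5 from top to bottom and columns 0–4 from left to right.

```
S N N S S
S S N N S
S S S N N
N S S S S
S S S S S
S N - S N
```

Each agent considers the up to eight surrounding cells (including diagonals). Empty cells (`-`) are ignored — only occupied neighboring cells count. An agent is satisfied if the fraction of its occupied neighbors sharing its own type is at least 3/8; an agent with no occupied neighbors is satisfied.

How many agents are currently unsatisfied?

3

(0,0)S 2/3 ✓
(0,1)N 2/5 ✓
(0,2)N 3/5 ✓
(0,3)S 2/5 ✓
(0,4)S 2/3 ✓
(1,0)S 4/5 ✓
(1,1)S 5/8 ✓
(1,2)N 4/8 ✓
(1,3)N 4/8 ✓
(1,4)S 2/5 ✓
(2,0)S 4/5 ✓
(2,1)S 6/8 ✓
(2,2)S 5/8 ✓
(2,3)N 3/8 ✓
(2,4)N 2/5 ✓
(3,0)N 0/5 ✗
(3,1)S 7/8 ✓
(3,2)S 7/8 ✓
(3,3)S 6/8 ✓
(3,4)S 3/5 ✓
(4,0)S 3/5 ✓
(4,1)S 5/7 ✓
(4,2)S 6/7 ✓
(4,3)S 6/7 ✓
(4,4)S 4/5 ✓
(5,0)S 2/3 ✓
(5,1)N 0/4 ✗
(5,3)S 3/4 ✓
(5,4)N 0/3 ✗
Unsatisfied: (3,0), (5,1), (5,4) — 3 in total.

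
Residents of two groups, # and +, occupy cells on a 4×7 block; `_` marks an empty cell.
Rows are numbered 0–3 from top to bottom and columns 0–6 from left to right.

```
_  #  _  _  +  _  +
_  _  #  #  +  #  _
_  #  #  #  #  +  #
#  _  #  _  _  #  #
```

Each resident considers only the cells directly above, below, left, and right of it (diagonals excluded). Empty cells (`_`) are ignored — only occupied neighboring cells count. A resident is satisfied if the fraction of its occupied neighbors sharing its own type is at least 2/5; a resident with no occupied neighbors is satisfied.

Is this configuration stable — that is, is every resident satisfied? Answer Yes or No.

No

(0,1)# 0/0 ok
(0,4)+ 1/1 ok
(0,6)+ 0/0 ok
(1,2)# 2/2 ok
(1,3)# 2/3 ok
(1,4)+ 1/4 unhappy
(1,5)# 0/2 unhappy
(2,1)# 1/1 ok
(2,2)# 4/4 ok
(2,3)# 3/3 ok
(2,4)# 1/3 unhappy
(2,5)+ 0/4 unhappy
(2,6)# 1/2 ok
(3,0)# 0/0 ok
(3,2)# 1/1 ok
(3,5)# 1/2 ok
(3,6)# 2/2 ok
For instance (1,4) has only 1/4 same-type neighbors, below 2/5.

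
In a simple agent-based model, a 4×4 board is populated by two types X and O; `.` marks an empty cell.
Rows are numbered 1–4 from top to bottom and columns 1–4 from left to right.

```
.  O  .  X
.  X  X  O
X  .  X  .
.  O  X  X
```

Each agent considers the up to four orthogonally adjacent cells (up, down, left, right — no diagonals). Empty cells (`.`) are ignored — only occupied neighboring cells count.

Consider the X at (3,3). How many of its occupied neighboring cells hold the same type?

2

Occupied neighbors of (3,3): (2,3)=X, (4,3)=X.
Same type (X): 2 of 2.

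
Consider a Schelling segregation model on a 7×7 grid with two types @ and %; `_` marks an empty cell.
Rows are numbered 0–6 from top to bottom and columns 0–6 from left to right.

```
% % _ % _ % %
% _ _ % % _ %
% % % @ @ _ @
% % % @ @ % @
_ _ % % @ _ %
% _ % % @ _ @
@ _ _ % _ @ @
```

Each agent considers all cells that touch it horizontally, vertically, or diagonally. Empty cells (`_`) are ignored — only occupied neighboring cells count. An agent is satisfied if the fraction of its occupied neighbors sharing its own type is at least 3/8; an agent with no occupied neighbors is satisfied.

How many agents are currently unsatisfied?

(0,0)% 2/2 ok
(0,1)% 2/2 ok
(0,3)% 2/2 ok
(0,5)% 3/3 ok
(0,6)% 2/2 ok
(1,0)% 4/4 ok
(1,3)% 3/5 ok
(1,4)% 3/5 ok
(1,6)% 2/3 ok
(2,0)% 4/4 ok
(2,1)% 6/6 ok
(2,2)% 4/6 ok
(2,3)@ 3/7 ok
(2,4)@ 3/6 ok
(2,6)@ 1/3 unhappy
(3,0)% 3/3 ok
(3,1)% 6/6 ok
(3,2)% 5/7 ok
(3,3)@ 4/8 ok
(3,4)@ 4/6 ok
(3,5)% 1/6 unhappy
(3,6)@ 1/3 unhappy
(4,2)% 5/6 ok
(4,3)% 4/8 ok
(4,4)@ 3/6 ok
(4,6)% 1/3 unhappy
(5,0)% 0/1 unhappy
(5,2)% 4/4 ok
(5,3)% 4/6 ok
(5,4)@ 2/5 ok
(5,6)@ 2/3 ok
(6,0)@ 0/1 unhappy
(6,3)% 2/3 ok
(6,5)@ 3/3 ok
(6,6)@ 2/2 ok
Unsatisfied: (2,6), (3,5), (3,6), (4,6), (5,0), (6,0) — 6 in total.

6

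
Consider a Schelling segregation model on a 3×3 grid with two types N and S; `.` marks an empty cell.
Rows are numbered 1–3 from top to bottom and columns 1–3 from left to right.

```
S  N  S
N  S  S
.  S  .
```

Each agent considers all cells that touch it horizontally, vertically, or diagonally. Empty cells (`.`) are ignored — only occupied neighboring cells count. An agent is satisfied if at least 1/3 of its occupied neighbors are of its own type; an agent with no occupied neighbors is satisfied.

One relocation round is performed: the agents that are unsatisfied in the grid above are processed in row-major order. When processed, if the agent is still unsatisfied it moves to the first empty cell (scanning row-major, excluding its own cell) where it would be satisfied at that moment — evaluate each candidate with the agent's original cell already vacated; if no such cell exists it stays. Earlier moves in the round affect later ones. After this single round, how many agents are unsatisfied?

Initially unsatisfied (in order): (1,2), (2,1).
  (1,2) → (3,1).
  (2,1): no empty cell satisfies it; stays.
Resulting grid:
S . S
N S S
N S .
Unsatisfied now: (2,1).

1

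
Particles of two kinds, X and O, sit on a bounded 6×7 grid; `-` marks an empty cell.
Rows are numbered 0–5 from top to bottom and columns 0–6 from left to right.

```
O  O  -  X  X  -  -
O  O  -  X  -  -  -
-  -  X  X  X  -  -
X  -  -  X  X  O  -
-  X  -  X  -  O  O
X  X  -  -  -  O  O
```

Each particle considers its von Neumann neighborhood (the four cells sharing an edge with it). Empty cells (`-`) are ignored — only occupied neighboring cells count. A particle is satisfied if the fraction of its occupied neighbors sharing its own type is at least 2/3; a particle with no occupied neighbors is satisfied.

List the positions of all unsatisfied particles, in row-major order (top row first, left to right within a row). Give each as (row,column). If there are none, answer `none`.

(0,0)O 2/2 ok
(0,1)O 2/2 ok
(0,3)X 2/2 ok
(0,4)X 1/1 ok
(1,0)O 2/2 ok
(1,1)O 2/2 ok
(1,3)X 2/2 ok
(2,2)X 1/1 ok
(2,3)X 4/4 ok
(2,4)X 2/2 ok
(3,0)X 0/0 ok
(3,3)X 3/3 ok
(3,4)X 2/3 ok
(3,5)O 1/2 unhappy
(4,1)X 1/1 ok
(4,3)X 1/1 ok
(4,5)O 3/3 ok
(4,6)O 2/2 ok
(5,0)X 1/1 ok
(5,1)X 2/2 ok
(5,5)O 2/2 ok
(5,6)O 2/2 ok

(3,5)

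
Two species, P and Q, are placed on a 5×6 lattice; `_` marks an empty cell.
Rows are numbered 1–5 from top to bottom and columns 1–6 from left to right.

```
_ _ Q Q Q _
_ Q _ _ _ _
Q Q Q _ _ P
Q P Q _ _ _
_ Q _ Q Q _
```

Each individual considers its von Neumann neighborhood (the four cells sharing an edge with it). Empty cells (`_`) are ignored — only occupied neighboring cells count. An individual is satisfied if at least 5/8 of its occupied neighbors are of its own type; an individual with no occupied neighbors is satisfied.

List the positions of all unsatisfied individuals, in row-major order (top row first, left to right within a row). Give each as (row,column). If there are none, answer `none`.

(1,3)Q 1/1 ✓
(1,4)Q 2/2 ✓
(1,5)Q 1/1 ✓
(2,2)Q 1/1 ✓
(3,1)Q 2/2 ✓
(3,2)Q 3/4 ✓
(3,3)Q 2/2 ✓
(3,6)P 0/0 ✓
(4,1)Q 1/2 ✗
(4,2)P 0/4 ✗
(4,3)Q 1/2 ✗
(5,2)Q 0/1 ✗
(5,4)Q 1/1 ✓
(5,5)Q 1/1 ✓

(4,1), (4,2), (4,3), (5,2)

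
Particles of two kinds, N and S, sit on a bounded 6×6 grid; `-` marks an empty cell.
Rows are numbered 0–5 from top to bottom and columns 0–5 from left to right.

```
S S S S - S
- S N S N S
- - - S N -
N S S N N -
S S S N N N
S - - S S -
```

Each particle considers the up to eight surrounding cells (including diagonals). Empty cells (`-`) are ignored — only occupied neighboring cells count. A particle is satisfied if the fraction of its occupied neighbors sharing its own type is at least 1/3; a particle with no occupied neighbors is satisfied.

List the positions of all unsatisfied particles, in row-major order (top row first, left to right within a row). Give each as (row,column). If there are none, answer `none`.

(1,2), (1,4), (2,3), (3,0), (5,4)

(0,0)S 2/2 ok
(0,1)S 3/4 ok
(0,2)S 4/5 ok
(0,3)S 2/4 ok
(0,5)S 1/2 ok
(1,1)S 3/4 ok
(1,2)N 0/6 unhappy
(1,3)S 3/6 ok
(1,4)N 1/6 unhappy
(1,5)S 1/3 ok
(2,3)S 2/7 unhappy
(2,4)N 3/6 ok
(3,0)N 0/3 unhappy
(3,1)S 4/5 ok
(3,2)S 4/6 ok
(3,3)N 4/7 ok
(3,4)N 5/6 ok
(4,0)S 3/4 ok
(4,1)S 5/6 ok
(4,2)S 4/6 ok
(4,3)N 3/7 ok
(4,4)N 4/6 ok
(4,5)N 2/3 ok
(5,0)S 2/2 ok
(5,3)S 2/4 ok
(5,4)S 1/4 unhappy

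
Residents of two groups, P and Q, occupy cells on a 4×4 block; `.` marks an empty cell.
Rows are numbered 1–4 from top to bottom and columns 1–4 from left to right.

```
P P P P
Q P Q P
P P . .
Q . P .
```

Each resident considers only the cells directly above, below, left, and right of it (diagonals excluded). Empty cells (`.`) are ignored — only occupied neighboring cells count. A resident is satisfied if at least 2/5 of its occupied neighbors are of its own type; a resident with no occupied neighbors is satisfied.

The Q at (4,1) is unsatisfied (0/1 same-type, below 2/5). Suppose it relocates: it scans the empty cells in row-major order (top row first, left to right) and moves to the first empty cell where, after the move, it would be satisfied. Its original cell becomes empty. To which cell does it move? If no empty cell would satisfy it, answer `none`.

Vacating (4,1). Empty cells in order:
  (3,3): 1/3 same-type → still unsatisfied.
  (3,4): 0/1 same-type → still unsatisfied.
  (4,2): 0/2 same-type → still unsatisfied.
  (4,4): 0/1 same-type → still unsatisfied.

none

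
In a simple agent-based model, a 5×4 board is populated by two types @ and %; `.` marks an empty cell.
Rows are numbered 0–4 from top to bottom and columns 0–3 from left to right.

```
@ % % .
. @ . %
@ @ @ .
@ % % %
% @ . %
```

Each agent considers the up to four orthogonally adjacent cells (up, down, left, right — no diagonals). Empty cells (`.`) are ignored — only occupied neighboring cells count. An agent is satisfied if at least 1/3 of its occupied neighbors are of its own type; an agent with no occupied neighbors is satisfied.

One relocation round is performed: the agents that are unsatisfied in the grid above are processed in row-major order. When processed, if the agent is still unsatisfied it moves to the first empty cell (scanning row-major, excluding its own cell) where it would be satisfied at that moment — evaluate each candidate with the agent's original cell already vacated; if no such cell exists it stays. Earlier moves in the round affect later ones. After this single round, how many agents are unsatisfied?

0

Initially unsatisfied (in order): (0,0), (3,1), (4,0), (4,1).
  (0,0) → (1,0).
  (3,1) → (0,0).
  (4,0) → (0,3).
  (4,1): now satisfied by earlier moves; stays.
Resulting grid:
% % % %
@ @ . %
@ @ @ .
@ . % %
. @ . %
All satisfied now.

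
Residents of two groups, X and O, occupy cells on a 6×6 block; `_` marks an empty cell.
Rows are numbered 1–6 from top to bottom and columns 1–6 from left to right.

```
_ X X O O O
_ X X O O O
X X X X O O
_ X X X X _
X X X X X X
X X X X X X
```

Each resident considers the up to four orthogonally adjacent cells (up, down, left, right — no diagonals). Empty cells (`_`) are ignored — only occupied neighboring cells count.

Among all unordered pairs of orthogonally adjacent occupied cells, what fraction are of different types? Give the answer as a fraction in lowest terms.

1/10

Scan each occupied cell's neighbors to the right and below so each pair is counted once.
From row 1: 1 unlike of 9 pairs (running 1/9).
From row 2: 2 unlike of 9 pairs (running 3/18).
From row 3: 2 unlike of 9 pairs (running 5/27).
From row 4: 0 unlike of 7 pairs (running 5/34).
From row 5: 0 unlike of 11 pairs (running 5/45).
From row 6: 0 unlike of 5 pairs (running 5/50).
Total adjacent occupied pairs: 50; unlike-type pairs: 5.
5/50 reduces to 1/10.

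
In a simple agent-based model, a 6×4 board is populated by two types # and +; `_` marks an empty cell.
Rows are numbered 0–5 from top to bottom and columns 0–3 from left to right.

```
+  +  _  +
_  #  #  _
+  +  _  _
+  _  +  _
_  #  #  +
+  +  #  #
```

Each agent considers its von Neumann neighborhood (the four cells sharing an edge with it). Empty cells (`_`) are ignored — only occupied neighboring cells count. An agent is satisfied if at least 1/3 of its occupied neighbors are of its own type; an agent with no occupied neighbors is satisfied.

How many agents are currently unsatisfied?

(0,0)+ 1/1 satisfied
(0,1)+ 1/2 satisfied
(0,3)+ 0/0 satisfied
(1,1)# 1/3 satisfied
(1,2)# 1/1 satisfied
(2,0)+ 2/2 satisfied
(2,1)+ 1/2 satisfied
(3,0)+ 1/1 satisfied
(3,2)+ 0/1 not
(4,1)# 1/2 satisfied
(4,2)# 2/4 satisfied
(4,3)+ 0/2 not
(5,0)+ 1/1 satisfied
(5,1)+ 1/3 satisfied
(5,2)# 2/3 satisfied
(5,3)# 1/2 satisfied
Unsatisfied: (3,2), (4,3) — 2 in total.

2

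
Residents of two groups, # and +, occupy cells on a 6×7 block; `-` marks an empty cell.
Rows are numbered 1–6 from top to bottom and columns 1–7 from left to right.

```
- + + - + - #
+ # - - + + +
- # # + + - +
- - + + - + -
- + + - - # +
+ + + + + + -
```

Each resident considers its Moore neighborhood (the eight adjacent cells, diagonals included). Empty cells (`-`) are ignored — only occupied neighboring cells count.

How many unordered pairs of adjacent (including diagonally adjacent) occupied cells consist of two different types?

Scan each occupied cell's neighbors to the right and below (and the two forward diagonals) so each pair is counted once.
From row 1: 4 unlike of 8 pairs (running 4/8).
From row 2: 2 unlike of 11 pairs (running 6/19).
From row 3: 4 unlike of 11 pairs (running 10/30).
From row 4: 1 unlike of 6 pairs (running 11/36).
From row 5: 3 unlike of 11 pairs (running 14/47).
From row 6: 0 unlike of 5 pairs (running 14/52).
Total adjacent occupied pairs: 52; unlike-type pairs: 14.

14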